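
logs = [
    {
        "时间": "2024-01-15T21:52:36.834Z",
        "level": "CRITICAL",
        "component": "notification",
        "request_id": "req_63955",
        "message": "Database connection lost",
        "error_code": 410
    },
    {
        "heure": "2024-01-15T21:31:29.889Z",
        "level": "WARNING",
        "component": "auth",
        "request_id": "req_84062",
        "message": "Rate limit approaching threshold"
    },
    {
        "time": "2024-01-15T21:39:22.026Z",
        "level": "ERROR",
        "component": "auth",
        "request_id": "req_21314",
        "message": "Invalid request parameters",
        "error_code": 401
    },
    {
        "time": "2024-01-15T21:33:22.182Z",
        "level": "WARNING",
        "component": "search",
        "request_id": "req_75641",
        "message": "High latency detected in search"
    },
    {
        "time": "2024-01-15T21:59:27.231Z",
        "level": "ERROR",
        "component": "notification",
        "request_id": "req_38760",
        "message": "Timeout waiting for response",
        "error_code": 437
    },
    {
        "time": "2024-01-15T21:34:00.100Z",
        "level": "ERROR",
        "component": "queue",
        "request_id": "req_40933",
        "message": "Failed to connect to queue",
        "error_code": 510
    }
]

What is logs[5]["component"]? "queue"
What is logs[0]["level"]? "CRITICAL"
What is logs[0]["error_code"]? 410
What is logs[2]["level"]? "ERROR"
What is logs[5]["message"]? "Failed to connect to queue"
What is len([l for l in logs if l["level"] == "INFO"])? 0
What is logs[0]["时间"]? "2024-01-15T21:52:36.834Z"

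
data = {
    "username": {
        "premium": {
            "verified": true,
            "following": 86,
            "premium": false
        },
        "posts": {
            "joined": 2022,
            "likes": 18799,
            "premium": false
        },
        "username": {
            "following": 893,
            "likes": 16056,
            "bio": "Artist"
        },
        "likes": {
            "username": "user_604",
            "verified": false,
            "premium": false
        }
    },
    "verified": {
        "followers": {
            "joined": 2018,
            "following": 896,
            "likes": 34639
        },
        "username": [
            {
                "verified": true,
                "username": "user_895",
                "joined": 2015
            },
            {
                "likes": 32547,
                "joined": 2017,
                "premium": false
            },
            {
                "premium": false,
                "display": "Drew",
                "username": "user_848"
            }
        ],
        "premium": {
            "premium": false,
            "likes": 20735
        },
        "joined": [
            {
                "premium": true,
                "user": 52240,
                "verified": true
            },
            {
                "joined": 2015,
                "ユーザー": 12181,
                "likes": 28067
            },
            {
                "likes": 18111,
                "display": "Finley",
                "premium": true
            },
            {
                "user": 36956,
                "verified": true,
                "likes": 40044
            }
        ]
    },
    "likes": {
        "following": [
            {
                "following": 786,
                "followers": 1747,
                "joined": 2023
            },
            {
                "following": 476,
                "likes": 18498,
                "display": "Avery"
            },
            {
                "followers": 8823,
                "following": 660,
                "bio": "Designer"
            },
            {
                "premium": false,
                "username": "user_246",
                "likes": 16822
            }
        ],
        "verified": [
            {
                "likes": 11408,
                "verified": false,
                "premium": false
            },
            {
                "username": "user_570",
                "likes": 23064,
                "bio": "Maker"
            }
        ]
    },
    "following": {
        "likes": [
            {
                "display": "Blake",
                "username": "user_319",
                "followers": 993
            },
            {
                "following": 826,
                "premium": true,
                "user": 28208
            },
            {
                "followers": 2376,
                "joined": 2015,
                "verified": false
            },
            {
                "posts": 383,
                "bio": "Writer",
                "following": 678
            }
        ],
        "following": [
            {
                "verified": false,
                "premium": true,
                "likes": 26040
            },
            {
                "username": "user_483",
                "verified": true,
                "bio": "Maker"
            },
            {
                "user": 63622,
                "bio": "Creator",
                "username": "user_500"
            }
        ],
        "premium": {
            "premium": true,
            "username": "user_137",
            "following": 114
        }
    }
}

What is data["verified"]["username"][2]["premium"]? False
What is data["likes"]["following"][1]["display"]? "Avery"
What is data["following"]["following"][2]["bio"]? "Creator"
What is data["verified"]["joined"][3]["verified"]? True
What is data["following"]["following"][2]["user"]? 63622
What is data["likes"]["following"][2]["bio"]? "Designer"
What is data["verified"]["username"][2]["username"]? "user_848"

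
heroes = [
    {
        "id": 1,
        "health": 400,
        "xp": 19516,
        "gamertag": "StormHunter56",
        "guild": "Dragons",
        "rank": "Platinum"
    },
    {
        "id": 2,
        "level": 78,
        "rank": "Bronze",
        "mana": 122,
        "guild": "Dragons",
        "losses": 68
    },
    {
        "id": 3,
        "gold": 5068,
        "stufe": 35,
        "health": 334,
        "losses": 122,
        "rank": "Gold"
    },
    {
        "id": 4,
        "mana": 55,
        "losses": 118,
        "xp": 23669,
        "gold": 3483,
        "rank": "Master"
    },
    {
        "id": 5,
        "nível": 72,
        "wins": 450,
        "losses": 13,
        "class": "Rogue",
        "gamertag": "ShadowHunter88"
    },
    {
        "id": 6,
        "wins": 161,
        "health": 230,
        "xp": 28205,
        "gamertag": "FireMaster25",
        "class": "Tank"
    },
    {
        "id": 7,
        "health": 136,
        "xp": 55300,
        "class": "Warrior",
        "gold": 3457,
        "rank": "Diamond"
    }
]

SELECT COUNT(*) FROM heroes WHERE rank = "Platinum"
1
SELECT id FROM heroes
[1, 2, 3, 4, 5, 6, 7]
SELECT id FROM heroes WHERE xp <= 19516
[1]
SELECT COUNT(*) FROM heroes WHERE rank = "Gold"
1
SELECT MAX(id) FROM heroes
7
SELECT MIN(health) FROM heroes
136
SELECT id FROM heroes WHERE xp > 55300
[]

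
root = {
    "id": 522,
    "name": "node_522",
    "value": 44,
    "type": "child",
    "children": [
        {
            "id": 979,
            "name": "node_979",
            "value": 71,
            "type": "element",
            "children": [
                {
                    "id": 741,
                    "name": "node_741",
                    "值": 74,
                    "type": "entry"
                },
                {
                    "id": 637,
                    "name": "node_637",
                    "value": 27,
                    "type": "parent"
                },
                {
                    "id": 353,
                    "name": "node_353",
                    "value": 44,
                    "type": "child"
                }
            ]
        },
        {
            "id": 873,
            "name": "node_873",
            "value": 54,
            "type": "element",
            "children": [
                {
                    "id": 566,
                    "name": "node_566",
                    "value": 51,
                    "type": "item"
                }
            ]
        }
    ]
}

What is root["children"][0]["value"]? 71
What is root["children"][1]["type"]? "element"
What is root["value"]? 44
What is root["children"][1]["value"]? 54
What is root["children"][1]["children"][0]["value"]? 51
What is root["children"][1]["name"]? "node_873"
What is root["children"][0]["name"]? "node_979"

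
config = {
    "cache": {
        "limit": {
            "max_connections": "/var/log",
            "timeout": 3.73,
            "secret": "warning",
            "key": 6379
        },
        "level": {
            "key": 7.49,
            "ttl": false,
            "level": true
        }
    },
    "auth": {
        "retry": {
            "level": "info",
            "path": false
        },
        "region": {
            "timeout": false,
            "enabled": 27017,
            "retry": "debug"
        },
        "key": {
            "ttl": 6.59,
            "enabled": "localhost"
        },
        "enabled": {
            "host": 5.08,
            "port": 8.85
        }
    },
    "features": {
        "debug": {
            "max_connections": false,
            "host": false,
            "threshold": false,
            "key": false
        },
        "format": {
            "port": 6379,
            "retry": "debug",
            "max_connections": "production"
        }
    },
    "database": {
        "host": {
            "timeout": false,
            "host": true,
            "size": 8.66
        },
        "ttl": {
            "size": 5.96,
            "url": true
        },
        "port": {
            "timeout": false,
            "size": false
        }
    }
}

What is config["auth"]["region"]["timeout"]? False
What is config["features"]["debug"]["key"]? False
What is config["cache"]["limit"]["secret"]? "warning"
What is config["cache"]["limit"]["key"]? 6379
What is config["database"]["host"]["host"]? True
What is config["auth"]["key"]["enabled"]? "localhost"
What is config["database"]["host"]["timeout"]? False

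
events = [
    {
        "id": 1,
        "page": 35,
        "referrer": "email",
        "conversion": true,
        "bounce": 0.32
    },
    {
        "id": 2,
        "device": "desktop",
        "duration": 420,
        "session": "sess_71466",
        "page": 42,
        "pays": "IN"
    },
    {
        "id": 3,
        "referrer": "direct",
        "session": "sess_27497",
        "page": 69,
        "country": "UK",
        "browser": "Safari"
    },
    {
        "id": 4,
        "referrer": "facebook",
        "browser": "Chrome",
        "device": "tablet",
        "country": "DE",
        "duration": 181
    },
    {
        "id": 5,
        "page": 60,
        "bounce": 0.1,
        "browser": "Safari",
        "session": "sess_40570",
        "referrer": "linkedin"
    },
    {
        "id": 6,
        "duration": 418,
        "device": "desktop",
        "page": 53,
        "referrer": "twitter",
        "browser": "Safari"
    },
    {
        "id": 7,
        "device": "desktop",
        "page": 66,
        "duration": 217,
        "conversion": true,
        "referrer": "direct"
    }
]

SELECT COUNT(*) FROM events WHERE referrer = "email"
1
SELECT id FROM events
[1, 2, 3, 4, 5, 6, 7]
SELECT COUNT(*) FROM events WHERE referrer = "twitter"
1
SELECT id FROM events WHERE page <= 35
[1]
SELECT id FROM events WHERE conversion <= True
[1, 7]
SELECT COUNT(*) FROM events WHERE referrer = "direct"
2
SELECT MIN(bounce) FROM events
0.1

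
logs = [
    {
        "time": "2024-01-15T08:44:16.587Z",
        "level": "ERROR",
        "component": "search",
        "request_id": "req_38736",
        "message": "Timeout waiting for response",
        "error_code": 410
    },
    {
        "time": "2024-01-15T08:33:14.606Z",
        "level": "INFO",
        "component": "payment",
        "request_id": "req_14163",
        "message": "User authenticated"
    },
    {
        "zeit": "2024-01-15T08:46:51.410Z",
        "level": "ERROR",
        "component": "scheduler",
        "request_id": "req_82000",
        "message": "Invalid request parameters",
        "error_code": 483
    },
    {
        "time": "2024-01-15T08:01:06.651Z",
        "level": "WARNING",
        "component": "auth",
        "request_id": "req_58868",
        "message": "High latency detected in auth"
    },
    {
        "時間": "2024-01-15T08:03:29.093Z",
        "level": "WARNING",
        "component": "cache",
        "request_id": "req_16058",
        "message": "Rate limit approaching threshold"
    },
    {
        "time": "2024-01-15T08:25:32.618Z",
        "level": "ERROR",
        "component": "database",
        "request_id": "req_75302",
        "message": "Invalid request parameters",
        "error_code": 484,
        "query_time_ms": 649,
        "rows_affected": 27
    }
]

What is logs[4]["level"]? "WARNING"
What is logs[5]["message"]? "Invalid request parameters"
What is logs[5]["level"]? "ERROR"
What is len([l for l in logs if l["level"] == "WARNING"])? 2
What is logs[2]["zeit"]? "2024-01-15T08:46:51.410Z"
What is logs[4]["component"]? "cache"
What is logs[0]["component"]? "search"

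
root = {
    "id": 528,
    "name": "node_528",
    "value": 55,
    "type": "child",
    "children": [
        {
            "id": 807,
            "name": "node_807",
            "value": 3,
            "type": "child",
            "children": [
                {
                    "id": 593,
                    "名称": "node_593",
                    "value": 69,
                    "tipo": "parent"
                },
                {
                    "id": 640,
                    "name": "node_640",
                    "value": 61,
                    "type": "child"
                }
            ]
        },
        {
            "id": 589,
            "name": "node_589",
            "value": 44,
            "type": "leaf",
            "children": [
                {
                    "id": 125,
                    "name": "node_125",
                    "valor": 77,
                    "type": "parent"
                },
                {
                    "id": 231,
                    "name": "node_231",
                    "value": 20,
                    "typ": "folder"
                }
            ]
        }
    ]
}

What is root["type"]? "child"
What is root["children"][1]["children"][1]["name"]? "node_231"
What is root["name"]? "node_528"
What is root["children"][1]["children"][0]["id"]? 125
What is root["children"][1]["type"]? "leaf"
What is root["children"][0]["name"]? "node_807"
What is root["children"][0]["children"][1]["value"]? 61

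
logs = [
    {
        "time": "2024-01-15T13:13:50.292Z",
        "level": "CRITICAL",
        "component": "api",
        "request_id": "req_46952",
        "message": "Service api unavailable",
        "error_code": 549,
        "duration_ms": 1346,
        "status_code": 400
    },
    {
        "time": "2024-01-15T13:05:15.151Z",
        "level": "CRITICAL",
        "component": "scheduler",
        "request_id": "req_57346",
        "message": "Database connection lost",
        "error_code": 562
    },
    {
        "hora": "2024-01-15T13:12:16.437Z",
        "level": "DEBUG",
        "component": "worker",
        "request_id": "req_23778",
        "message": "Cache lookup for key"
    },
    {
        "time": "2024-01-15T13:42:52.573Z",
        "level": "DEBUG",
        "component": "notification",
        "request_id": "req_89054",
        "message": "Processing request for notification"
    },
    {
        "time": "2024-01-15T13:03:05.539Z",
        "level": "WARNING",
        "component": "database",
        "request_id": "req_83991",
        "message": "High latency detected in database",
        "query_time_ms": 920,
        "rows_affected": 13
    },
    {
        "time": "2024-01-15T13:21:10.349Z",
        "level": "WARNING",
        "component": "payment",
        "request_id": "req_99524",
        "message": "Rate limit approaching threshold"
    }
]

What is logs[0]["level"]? "CRITICAL"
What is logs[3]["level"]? "DEBUG"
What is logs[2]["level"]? "DEBUG"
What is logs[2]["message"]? "Cache lookup for key"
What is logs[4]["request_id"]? "req_83991"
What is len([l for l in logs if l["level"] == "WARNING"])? 2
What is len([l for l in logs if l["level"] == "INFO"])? 0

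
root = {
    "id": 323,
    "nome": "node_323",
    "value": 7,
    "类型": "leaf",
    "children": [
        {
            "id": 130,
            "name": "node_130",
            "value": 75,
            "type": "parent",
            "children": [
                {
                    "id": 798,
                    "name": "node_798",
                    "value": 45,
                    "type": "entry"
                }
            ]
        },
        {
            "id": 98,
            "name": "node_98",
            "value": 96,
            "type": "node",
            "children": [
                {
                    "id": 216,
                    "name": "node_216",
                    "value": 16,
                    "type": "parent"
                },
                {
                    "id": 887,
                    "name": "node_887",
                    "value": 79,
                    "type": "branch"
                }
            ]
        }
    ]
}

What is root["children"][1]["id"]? 98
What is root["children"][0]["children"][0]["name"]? "node_798"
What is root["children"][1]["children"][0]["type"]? "parent"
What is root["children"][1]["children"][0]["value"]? 16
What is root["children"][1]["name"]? "node_98"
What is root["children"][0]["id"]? 130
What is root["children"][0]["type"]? "parent"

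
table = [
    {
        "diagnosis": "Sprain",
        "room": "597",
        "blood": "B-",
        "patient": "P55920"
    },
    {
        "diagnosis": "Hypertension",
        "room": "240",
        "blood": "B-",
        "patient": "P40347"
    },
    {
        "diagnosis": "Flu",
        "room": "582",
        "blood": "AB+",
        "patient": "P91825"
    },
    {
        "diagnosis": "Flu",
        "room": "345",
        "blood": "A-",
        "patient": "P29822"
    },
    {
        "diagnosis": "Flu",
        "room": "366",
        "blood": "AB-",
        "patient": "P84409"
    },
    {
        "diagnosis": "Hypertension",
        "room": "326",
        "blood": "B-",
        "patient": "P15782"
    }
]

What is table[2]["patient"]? "P91825"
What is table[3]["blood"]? "A-"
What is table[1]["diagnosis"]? "Hypertension"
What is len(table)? 6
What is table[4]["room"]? "366"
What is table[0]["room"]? "597"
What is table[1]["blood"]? "B-"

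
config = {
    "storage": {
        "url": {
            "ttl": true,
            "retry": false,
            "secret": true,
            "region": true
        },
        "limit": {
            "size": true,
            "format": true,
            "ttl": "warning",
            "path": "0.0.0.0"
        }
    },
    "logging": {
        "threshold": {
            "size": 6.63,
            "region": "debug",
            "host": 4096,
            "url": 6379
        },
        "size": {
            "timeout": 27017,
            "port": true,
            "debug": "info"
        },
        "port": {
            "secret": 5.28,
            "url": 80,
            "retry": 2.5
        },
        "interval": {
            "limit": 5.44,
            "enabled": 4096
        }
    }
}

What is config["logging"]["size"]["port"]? True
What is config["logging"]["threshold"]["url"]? 6379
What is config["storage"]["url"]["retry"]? False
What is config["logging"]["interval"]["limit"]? 5.44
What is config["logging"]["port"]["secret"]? 5.28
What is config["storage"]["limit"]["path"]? "0.0.0.0"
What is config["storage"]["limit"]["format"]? True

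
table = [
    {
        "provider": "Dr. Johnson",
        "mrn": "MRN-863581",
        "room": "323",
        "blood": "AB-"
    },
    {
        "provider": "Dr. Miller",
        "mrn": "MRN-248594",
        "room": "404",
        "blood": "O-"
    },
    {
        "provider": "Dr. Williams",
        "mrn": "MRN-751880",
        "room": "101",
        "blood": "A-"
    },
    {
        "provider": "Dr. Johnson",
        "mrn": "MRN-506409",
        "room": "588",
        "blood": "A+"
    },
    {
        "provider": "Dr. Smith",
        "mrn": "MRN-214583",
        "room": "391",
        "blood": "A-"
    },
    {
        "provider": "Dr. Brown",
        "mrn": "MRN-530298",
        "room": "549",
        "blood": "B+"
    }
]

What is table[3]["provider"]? "Dr. Johnson"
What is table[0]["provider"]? "Dr. Johnson"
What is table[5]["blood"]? "B+"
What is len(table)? 6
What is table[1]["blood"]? "O-"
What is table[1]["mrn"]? "MRN-248594"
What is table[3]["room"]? "588"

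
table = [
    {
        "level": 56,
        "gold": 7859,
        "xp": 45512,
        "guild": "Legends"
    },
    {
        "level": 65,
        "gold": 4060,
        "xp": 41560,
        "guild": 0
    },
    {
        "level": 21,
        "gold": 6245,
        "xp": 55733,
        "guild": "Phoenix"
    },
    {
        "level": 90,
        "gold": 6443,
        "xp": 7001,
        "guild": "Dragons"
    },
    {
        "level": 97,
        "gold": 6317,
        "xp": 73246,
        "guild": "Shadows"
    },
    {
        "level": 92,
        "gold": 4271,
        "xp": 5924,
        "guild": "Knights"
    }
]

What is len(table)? 6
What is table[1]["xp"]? 41560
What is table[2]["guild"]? "Phoenix"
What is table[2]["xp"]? 55733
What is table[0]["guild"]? "Legends"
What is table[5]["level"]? 92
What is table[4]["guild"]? "Shadows"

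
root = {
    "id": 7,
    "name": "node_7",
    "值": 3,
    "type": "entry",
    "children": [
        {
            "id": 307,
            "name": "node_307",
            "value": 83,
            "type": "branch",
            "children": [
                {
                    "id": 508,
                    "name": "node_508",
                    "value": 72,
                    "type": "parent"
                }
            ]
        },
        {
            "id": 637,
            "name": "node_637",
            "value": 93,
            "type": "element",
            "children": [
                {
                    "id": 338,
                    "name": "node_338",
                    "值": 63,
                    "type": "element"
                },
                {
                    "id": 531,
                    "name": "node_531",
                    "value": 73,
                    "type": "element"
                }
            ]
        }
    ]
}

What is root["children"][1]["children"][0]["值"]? 63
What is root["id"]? 7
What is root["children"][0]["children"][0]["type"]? "parent"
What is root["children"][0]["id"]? 307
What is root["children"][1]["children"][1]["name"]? "node_531"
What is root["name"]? "node_7"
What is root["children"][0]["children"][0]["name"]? "node_508"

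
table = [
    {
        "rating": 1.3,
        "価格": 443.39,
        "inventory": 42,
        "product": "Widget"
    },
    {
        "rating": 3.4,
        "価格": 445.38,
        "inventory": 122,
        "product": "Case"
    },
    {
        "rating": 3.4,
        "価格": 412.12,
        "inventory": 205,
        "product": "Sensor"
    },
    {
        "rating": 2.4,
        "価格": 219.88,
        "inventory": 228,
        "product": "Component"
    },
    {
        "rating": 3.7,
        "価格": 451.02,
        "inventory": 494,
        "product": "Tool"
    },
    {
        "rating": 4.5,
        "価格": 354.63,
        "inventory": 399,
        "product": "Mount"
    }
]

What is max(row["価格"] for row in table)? 451.02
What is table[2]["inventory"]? 205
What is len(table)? 6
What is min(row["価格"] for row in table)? 219.88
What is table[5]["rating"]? 4.5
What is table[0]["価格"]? 443.39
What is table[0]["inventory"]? 42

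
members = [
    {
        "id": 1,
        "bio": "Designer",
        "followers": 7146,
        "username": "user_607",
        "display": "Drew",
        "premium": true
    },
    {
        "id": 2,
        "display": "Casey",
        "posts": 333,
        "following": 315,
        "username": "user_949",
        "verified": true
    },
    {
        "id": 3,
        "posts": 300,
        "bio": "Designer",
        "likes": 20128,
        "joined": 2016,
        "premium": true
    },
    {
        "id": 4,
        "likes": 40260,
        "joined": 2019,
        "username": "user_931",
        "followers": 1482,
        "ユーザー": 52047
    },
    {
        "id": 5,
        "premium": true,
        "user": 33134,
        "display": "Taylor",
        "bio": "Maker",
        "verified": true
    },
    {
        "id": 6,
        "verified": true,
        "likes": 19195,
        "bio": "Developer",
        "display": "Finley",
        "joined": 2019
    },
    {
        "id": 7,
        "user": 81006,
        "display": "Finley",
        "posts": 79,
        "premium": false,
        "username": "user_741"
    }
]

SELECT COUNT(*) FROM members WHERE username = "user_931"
1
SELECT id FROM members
[1, 2, 3, 4, 5, 6, 7]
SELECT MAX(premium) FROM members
True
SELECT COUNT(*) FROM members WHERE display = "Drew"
1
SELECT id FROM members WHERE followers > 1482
[1]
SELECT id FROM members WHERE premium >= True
[1, 3, 5]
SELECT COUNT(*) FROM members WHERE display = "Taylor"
1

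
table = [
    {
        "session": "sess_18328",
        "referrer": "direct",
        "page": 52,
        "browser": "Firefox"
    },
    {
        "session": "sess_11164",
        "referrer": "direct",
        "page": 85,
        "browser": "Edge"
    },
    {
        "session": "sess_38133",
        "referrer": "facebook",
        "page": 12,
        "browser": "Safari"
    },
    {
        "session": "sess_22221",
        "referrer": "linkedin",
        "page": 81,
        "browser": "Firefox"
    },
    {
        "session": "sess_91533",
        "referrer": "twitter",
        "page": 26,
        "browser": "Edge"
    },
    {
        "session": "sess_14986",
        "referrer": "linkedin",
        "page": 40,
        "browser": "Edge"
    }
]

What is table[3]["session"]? "sess_22221"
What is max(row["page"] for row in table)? 85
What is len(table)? 6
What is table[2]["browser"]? "Safari"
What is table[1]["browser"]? "Edge"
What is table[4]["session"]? "sess_91533"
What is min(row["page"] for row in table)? 12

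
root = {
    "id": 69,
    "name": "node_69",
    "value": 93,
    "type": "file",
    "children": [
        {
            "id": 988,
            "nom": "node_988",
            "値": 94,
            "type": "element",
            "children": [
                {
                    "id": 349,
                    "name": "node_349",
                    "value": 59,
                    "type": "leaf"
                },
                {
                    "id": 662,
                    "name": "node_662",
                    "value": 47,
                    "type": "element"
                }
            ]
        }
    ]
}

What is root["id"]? 69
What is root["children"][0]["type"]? "element"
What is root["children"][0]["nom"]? "node_988"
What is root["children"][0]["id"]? 988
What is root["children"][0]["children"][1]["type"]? "element"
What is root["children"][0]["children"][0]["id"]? 349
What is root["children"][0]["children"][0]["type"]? "leaf"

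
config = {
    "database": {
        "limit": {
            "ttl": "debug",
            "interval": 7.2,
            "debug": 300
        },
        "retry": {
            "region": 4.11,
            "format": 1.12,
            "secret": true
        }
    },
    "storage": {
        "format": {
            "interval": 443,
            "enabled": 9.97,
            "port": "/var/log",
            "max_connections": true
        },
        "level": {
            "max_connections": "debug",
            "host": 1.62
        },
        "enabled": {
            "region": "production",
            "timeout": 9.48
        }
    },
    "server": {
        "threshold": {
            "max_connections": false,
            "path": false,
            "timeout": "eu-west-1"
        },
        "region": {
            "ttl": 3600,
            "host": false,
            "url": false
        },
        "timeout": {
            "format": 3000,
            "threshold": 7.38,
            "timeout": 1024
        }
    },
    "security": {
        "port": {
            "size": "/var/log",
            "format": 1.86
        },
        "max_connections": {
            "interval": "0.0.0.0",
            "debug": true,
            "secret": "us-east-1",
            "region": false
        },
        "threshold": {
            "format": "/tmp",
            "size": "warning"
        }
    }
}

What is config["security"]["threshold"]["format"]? "/tmp"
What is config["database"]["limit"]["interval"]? 7.2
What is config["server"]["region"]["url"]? False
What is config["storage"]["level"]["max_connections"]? "debug"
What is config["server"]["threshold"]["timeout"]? "eu-west-1"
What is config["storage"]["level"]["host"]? 1.62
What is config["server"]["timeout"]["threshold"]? 7.38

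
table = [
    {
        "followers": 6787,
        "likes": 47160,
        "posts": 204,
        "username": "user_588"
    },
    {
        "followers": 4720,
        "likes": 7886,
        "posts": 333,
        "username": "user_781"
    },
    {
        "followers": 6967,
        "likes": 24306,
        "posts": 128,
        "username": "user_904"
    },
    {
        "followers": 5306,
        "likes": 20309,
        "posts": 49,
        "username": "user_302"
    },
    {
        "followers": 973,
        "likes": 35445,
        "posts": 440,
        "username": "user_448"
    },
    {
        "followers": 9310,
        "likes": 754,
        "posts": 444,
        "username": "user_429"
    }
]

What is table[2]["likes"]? 24306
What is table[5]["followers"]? 9310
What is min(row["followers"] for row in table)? 973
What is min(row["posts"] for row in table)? 49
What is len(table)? 6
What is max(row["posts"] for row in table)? 444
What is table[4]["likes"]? 35445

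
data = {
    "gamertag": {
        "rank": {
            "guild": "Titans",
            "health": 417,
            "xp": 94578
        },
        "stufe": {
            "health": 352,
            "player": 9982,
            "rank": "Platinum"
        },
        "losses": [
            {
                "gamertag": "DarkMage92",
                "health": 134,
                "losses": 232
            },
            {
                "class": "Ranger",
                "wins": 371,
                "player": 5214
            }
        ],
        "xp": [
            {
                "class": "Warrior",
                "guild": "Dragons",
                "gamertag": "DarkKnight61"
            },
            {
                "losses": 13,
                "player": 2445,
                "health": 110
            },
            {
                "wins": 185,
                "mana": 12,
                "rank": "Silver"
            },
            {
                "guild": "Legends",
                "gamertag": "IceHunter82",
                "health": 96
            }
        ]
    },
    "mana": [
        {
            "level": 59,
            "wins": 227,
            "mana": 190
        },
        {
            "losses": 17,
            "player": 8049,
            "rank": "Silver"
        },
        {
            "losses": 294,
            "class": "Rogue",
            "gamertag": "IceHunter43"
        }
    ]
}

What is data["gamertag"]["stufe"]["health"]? 352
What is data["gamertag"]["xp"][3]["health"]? 96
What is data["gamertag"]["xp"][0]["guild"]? "Dragons"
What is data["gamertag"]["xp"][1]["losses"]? 13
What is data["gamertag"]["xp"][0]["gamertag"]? "DarkKnight61"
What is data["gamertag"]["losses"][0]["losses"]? 232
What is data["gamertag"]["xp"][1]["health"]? 110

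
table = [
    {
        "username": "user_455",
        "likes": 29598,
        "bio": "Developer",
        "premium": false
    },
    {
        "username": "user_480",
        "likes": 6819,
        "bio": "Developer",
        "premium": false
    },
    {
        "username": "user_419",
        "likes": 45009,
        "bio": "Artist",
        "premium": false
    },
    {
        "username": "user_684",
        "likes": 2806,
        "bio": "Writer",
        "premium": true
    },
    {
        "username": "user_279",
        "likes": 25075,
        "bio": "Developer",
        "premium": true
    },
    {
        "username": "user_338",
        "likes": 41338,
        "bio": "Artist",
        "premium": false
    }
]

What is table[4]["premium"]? True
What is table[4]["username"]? "user_279"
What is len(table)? 6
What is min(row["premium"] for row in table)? False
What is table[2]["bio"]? "Artist"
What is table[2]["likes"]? 45009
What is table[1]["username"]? "user_480"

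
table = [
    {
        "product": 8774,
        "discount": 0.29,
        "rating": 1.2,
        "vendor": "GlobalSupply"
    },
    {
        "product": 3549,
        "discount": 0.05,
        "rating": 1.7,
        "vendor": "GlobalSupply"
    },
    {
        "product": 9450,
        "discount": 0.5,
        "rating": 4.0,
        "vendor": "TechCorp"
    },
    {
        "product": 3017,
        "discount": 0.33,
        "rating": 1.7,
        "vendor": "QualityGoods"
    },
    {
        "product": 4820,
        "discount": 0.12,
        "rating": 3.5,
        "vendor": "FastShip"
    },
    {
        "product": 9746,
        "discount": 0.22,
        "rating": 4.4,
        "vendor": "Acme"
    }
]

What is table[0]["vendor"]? "GlobalSupply"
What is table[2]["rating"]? 4.0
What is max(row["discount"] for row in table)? 0.5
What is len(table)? 6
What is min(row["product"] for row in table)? 3017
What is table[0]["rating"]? 1.2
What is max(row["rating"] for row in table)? 4.4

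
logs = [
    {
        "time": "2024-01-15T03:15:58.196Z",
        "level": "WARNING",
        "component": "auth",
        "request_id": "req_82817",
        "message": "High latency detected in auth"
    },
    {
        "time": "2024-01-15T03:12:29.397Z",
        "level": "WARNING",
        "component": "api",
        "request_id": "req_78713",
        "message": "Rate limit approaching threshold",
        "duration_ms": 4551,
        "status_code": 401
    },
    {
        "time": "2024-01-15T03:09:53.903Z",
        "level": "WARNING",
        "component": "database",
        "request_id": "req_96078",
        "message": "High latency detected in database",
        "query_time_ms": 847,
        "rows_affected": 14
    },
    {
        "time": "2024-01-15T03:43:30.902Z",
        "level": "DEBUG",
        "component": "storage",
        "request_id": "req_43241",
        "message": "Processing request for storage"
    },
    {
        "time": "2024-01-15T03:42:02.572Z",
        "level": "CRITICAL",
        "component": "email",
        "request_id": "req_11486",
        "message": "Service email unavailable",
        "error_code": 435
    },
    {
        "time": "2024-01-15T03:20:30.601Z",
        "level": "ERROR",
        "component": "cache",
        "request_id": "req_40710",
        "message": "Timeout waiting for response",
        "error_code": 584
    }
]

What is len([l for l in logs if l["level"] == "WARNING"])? 3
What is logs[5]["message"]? "Timeout waiting for response"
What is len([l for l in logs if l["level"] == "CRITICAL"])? 1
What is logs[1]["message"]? "Rate limit approaching threshold"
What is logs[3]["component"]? "storage"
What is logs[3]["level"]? "DEBUG"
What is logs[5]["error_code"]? 584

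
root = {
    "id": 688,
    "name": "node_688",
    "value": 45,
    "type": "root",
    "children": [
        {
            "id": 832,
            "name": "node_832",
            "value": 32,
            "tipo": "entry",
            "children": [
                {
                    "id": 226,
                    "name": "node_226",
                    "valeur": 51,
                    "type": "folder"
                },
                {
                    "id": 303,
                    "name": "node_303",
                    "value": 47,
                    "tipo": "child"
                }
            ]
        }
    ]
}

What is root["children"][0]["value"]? 32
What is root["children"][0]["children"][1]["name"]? "node_303"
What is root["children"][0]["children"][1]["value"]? 47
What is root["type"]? "root"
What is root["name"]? "node_688"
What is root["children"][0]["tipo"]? "entry"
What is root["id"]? 688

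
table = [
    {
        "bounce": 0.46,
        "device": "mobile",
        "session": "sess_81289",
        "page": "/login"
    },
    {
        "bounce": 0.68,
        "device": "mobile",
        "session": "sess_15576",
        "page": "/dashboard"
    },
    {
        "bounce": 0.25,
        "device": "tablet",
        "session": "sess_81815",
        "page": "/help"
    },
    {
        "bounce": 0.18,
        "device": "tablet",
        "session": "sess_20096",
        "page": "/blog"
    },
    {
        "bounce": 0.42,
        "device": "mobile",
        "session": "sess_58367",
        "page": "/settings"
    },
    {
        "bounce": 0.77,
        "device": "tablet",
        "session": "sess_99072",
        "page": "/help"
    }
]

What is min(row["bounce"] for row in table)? 0.18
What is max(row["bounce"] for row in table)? 0.77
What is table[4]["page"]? "/settings"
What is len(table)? 6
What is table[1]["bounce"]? 0.68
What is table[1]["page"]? "/dashboard"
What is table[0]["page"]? "/login"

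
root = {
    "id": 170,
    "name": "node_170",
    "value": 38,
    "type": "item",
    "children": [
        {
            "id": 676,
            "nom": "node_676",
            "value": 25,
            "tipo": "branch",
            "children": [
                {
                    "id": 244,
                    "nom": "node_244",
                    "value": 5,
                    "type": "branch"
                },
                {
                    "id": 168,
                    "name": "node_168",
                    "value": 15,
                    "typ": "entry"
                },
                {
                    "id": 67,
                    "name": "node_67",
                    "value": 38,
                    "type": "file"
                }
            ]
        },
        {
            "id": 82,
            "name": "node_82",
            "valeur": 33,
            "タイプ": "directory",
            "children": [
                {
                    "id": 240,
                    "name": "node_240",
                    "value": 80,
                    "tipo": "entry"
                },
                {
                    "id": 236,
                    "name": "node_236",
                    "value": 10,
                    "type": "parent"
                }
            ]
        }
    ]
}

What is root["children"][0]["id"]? 676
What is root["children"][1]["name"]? "node_82"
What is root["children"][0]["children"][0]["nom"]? "node_244"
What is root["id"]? 170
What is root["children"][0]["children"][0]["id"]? 244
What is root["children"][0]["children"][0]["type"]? "branch"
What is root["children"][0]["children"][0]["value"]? 5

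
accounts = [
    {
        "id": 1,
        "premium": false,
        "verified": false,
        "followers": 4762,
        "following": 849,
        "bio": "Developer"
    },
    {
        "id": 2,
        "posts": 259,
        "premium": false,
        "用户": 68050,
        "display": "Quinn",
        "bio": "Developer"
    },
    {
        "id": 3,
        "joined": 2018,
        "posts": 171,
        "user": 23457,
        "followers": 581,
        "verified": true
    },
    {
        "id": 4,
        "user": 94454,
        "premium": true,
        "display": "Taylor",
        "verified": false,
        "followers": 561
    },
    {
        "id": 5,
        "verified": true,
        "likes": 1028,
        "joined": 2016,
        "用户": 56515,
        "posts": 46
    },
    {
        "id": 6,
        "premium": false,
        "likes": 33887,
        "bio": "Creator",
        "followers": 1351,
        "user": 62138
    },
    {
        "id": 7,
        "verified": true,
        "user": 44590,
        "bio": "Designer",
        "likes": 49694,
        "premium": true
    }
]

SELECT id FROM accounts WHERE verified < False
[]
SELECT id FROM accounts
[1, 2, 3, 4, 5, 6, 7]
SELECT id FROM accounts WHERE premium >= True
[4, 7]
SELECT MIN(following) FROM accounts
849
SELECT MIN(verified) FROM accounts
False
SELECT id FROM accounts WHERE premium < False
[]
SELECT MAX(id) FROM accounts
7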